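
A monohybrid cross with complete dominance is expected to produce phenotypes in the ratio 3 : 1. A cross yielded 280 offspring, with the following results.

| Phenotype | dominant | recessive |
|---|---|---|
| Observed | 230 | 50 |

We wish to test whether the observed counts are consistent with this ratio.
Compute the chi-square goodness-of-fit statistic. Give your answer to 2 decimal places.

7.62

Ratio total = 4. Expected counts: 280×3/4 = 210, 280×1/4 = 70.
cat            O        E   (O−E)²/E
dominant     230      210      1.905
recessive     50       70      5.714
Sum = 7.62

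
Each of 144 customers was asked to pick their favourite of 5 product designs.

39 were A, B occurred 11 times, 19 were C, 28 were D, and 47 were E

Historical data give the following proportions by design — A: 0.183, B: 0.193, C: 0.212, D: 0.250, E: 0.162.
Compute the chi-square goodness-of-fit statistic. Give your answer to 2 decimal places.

Expected counts E_i = n·p_i: 144×0.183 = 26.352, 144×0.193 = 27.792, 144×0.212 = 30.528, 144×0.250 = 36, 144×0.162 = 23.328.
A: (39 − 26.352)²/26.352 = 159.971904/26.352 = 6.071
B: (11 − 27.792)²/27.792 = 281.971264/27.792 = 10.146
C: (19 − 30.528)²/30.528 = 132.894784/30.528 = 4.353
D: (28 − 36)²/36 = 64/36 = 1.778
E: (47 − 23.328)²/23.328 = 560.363584/23.328 = 24.021
Sum = 46.37

46.37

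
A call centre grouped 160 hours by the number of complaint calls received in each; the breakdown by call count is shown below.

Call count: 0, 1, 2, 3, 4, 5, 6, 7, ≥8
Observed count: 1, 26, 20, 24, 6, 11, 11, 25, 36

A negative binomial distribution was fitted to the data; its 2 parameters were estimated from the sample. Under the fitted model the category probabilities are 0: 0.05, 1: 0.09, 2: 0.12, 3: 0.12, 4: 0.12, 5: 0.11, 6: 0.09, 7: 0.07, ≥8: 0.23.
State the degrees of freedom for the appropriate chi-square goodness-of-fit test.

There are k = 9 categories and 2 parameters estimated from the data, so df = 9 − 1 − 2 = 6.

6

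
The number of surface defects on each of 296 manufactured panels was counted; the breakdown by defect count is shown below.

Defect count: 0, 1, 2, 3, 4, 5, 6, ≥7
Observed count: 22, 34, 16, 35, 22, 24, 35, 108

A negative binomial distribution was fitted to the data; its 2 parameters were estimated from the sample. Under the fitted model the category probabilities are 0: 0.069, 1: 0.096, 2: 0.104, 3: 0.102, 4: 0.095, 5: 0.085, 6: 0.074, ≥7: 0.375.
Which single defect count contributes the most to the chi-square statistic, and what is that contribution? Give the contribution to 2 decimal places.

6, 7.83

Expected counts E_i = n·p_i: 296×0.069 = 20.424, 296×0.096 = 28.416, 296×0.104 = 30.784, 296×0.102 = 30.192, 296×0.095 = 28.12, 296×0.085 = 25.16, 296×0.074 = 21.904, 296×0.375 = 111.
cat         O        E   (O−E)²/E
0          22   20.424      0.122
1          34   28.416      1.097
2          16   30.784      7.100
3          35   30.192      0.766
4          22    28.12      1.332
5          24    25.16      0.053
6          35   21.904      7.830
≥7        108      111      0.081
The largest term is for 6: 7.83.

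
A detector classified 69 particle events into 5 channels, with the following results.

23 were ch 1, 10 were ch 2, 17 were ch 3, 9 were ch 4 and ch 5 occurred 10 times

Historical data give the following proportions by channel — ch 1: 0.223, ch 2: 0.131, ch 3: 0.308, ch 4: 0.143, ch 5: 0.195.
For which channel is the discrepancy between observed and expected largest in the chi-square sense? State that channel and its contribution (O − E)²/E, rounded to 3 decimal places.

Expected counts E_i = n·p_i: 69×0.223 = 15.387, 69×0.131 = 9.039, 69×0.308 = 21.252, 69×0.143 = 9.867, 69×0.195 = 13.455.
cat         O        E   (O−E)²/E
ch 1       23   15.387     3.7667
ch 2       10    9.039     0.1022
ch 3       17   21.252     0.8507
ch 4        9    9.867     0.0762
ch 5       10   13.455     0.8872
The largest term is for ch 1: 3.767.

ch 1, 3.767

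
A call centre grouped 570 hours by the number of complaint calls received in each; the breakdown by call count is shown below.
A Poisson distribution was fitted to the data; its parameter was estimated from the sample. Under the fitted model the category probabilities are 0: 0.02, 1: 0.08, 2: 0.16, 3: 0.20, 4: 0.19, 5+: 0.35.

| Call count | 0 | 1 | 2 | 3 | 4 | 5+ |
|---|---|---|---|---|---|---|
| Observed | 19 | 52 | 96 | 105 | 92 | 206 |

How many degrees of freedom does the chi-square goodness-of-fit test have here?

4

There are k = 6 categories and 1 parameter estimated from the data, so df = 6 − 1 − 1 = 4.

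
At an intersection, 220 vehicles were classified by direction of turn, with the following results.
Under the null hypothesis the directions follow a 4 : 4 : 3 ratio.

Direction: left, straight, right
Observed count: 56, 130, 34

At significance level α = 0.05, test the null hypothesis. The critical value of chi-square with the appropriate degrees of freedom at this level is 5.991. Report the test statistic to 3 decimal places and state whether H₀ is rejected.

Ratio total = 11. Expected counts: 220×4/11 = 80, 220×4/11 = 80, 220×3/11 = 60.
cat           O        E   (O−E)²/E
left         56       80     7.2000
straight    130       80    31.2500
right        34       60    11.2667
Sum = 49.717
df = 2. Since 49.717 > 5.991, we reject H₀.

49.717; reject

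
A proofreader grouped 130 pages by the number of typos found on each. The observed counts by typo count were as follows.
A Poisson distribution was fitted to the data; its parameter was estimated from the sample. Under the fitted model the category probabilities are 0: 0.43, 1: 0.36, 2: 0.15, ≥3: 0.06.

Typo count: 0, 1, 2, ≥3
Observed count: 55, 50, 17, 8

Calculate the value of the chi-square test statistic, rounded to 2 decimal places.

0.56

Expected counts E_i = n·p_i: 130×0.43 = 55.9, 130×0.36 = 46.8, 130×0.15 = 19.5, 130×0.06 = 7.8.
cat         O        E   (O−E)²/E
0          55     55.9      0.014
1          50     46.8      0.219
2          17     19.5      0.321
≥3          8      7.8      0.005
Sum = 0.56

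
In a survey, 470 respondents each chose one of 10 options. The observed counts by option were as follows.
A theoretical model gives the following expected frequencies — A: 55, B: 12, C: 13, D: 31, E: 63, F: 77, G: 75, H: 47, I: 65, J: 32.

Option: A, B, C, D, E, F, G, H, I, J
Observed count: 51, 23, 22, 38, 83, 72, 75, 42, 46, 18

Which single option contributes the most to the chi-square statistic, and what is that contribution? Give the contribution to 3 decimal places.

B, 10.083

A: (51 − 55)²/55 = 16/55 = 0.2909
B: (23 − 12)²/12 = 121/12 = 10.0833
C: (22 − 13)²/13 = 81/13 = 6.2308
D: (38 − 31)²/31 = 49/31 = 1.5806
E: (83 − 63)²/63 = 400/63 = 6.3492
F: (72 − 77)²/77 = 25/77 = 0.3247
G: (75 − 75)²/75 = 0/75 = 0.0000
H: (42 − 47)²/47 = 25/47 = 0.5319
I: (46 − 65)²/65 = 361/65 = 5.5538
J: (18 − 32)²/32 = 196/32 = 6.1250
The largest term is for B: 10.083.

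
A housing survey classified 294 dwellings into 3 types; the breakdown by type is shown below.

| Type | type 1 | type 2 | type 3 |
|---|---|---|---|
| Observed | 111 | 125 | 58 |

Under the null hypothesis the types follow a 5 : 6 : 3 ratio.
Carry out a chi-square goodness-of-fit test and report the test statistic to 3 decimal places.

0.748

Ratio total = 14. Expected counts: 294×5/14 = 105, 294×6/14 = 126, 294×3/14 = 63.
type 1: (111 − 105)²/105 = 36/105 = 0.3429
type 2: (125 − 126)²/126 = 1/126 = 0.0079
type 3: (58 − 63)²/63 = 25/63 = 0.3968
Sum = 0.748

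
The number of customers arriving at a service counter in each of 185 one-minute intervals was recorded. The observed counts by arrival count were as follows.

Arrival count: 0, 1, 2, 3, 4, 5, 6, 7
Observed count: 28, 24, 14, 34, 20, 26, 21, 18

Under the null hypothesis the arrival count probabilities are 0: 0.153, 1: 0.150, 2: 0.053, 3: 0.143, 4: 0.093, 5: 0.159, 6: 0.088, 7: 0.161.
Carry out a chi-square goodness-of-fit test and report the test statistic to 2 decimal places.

11.34

Expected counts E_i = n·p_i: 185×0.153 = 28.305, 185×0.150 = 27.75, 185×0.053 = 9.805, 185×0.143 = 26.455, 185×0.093 = 17.205, 185×0.159 = 29.415, 185×0.088 = 16.28, 185×0.161 = 29.785.
χ² = (28−28.305)²/28.305 + (24−27.75)²/27.75 + (14−9.805)²/9.805 + (34−26.455)²/26.455 + (20−17.205)²/17.205 + (26−29.415)²/29.415 + (21−16.28)²/16.28 + (18−29.785)²/29.785
   = 0.003 + 0.507 + 1.795 + 2.152 + 0.454 + 0.396 + 1.368 + 4.663
Sum = 11.34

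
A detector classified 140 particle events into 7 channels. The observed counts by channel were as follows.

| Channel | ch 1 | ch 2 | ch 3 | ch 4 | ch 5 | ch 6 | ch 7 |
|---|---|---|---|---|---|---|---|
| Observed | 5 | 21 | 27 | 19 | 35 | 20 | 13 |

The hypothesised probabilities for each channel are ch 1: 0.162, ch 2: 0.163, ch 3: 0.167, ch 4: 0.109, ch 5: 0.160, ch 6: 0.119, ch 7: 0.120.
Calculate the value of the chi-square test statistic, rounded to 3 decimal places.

Expected counts E_i = n·p_i: 140×0.162 = 22.68, 140×0.163 = 22.82, 140×0.167 = 23.38, 140×0.109 = 15.26, 140×0.160 = 22.4, 140×0.119 = 16.66, 140×0.120 = 16.8.
cat         O        E   (O−E)²/E
ch 1        5    22.68    13.7823
ch 2       21    22.82     0.1452
ch 3       27    23.38     0.5605
ch 4       19    15.26     0.9166
ch 5       35     22.4     7.0875
ch 6       20    16.66     0.6696
ch 7       13     16.8     0.8595
Sum = 24.021

24.021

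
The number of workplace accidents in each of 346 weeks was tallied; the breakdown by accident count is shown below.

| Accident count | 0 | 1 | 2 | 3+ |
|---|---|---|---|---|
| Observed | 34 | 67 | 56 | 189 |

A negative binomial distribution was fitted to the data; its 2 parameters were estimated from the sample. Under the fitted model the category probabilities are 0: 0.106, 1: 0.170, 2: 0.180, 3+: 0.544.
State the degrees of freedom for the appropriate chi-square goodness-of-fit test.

There are k = 4 categories and 2 parameters estimated from the data, so df = 4 − 1 − 2 = 1.

1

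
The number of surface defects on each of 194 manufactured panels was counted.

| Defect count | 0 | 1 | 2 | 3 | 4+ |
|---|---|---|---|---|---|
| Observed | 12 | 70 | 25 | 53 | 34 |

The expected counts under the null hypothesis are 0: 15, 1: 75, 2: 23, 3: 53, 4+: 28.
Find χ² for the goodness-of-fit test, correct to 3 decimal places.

2.393

0: (12 − 15)²/15 = 9/15 = 0.6000
1: (70 − 75)²/75 = 25/75 = 0.3333
2: (25 − 23)²/23 = 4/23 = 0.1739
3: (53 − 53)²/53 = 0/53 = 0.0000
4+: (34 − 28)²/28 = 36/28 = 1.2857
Sum = 2.393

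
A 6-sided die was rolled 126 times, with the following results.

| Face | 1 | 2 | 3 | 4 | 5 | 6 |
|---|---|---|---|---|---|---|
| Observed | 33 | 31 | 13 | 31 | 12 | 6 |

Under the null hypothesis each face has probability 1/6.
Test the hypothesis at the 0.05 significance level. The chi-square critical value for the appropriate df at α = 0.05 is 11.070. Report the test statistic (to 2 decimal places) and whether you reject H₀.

Expected count for each of the 6 categories: 126/6 = 21.
1: (33 − 21)²/21 = 144/21 = 6.857
2: (31 − 21)²/21 = 100/21 = 4.762
3: (13 − 21)²/21 = 64/21 = 3.048
4: (31 − 21)²/21 = 100/21 = 4.762
5: (12 − 21)²/21 = 81/21 = 3.857
6: (6 − 21)²/21 = 225/21 = 10.714
Sum = 34.00
df = 5. Since 34.00 > 11.070, we reject H₀.

34.00; reject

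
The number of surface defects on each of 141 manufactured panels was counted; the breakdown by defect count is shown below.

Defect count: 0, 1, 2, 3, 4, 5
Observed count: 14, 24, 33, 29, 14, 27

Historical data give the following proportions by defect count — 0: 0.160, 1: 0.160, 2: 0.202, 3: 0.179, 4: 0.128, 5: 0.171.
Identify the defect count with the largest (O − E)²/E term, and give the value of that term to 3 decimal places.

0, 3.248

Expected counts E_i = n·p_i: 141×0.160 = 22.56, 141×0.160 = 22.56, 141×0.202 = 28.482, 141×0.179 = 25.239, 141×0.128 = 18.048, 141×0.171 = 24.111.
0: (14 − 22.56)²/22.56 = 73.2736/22.56 = 3.2479
1: (24 − 22.56)²/22.56 = 2.0736/22.56 = 0.0919
2: (33 − 28.482)²/28.482 = 20.412324/28.482 = 0.7167
3: (29 − 25.239)²/25.239 = 14.145121/25.239 = 0.5604
4: (14 − 18.048)²/18.048 = 16.386304/18.048 = 0.9079
5: (27 − 24.111)²/24.111 = 8.346321/24.111 = 0.3462
The largest term is for 0: 3.248.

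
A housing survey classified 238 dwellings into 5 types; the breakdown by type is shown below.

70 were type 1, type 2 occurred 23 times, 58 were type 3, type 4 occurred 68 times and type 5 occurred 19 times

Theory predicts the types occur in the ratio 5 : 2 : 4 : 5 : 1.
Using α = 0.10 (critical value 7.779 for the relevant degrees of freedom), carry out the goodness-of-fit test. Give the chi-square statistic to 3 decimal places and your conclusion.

2.807; do not reject

Ratio total = 17. Expected counts: 238×5/17 = 70, 238×2/17 = 28, 238×4/17 = 56, 238×5/17 = 70, 238×1/17 = 14.
χ² = (70−70)²/70 + (23−28)²/28 + (58−56)²/56 + (68−70)²/70 + (19−14)²/14
   = 0.0000 + 0.8929 + 0.0714 + 0.0571 + 1.7857
Sum = 2.807
df = 4. Since 2.807 < 7.779, we do not reject H₀.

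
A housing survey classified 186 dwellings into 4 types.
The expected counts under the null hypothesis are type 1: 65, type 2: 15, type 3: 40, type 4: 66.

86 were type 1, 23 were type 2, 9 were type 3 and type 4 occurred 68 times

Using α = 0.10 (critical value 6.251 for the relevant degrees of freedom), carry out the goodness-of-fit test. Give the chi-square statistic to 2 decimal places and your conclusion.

35.14; reject

χ² = (86−65)²/65 + (23−15)²/15 + (9−40)²/40 + (68−66)²/66
   = 6.785 + 4.267 + 24.025 + 0.061
Sum = 35.14
df = 3. Since 35.14 > 6.251, we reject H₀.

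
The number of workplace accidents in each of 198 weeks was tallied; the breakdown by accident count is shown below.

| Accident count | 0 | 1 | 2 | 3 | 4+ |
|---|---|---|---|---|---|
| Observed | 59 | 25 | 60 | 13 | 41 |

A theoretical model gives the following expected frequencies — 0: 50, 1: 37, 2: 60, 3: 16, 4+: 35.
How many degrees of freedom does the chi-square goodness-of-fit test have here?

There are k = 5 categories and no parameters were estimated from the data, so df = 5 − 1 = 4.

4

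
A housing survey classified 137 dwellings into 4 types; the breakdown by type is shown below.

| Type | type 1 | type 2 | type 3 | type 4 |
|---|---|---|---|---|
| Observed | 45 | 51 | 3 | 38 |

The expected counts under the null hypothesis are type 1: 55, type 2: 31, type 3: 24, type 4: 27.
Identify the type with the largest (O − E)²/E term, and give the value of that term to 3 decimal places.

cat         O        E   (O−E)²/E
type 1     45       55     1.8182
type 2     51       31    12.9032
type 3      3       24    18.3750
type 4     38       27     4.4815
The largest term is for type 3: 18.375.

type 3, 18.375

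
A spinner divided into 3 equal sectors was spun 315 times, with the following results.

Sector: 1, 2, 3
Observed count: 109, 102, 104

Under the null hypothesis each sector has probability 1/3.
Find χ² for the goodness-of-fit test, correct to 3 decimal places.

Under H₀ each category has probability 1/3, so each expected count is 315/3 = 105.
1: (109 − 105)²/105 = 16/105 = 0.1524
2: (102 − 105)²/105 = 9/105 = 0.0857
3: (104 − 105)²/105 = 1/105 = 0.0095
Sum = 0.248

0.248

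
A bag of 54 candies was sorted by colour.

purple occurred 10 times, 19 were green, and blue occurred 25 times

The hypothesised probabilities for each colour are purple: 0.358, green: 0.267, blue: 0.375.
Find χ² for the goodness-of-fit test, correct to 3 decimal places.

Expected counts E_i = n·p_i: 54×0.358 = 19.332, 54×0.267 = 14.418, 54×0.375 = 20.25.
cat         O        E   (O−E)²/E
purple     10   19.332     4.5048
green      19   14.418     1.4561
blue       25    20.25     1.1142
Sum = 7.075

7.075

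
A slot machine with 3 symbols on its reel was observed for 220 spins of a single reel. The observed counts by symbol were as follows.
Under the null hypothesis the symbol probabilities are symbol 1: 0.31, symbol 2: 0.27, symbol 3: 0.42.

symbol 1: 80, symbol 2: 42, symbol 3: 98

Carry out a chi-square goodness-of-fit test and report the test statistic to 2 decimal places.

7.48

Expected counts E_i = n·p_i: 220×0.31 = 68.2, 220×0.27 = 59.4, 220×0.42 = 92.4.
symbol 1: (80 − 68.2)²/68.2 = 139.24/68.2 = 2.042
symbol 2: (42 − 59.4)²/59.4 = 302.76/59.4 = 5.097
symbol 3: (98 − 92.4)²/92.4 = 31.36/92.4 = 0.339
Sum = 7.48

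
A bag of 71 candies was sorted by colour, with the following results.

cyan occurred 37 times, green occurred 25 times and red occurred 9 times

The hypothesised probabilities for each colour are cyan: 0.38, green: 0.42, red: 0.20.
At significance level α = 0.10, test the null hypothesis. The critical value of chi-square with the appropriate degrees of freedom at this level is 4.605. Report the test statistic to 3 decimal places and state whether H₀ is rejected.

6.405; reject

Expected counts E_i = n·p_i: 71×0.38 = 26.98, 71×0.42 = 29.82, 71×0.20 = 14.2.
cyan: (37 − 26.98)²/26.98 = 100.4004/26.98 = 3.7213
green: (25 − 29.82)²/29.82 = 23.2324/29.82 = 0.7791
red: (9 − 14.2)²/14.2 = 27.04/14.2 = 1.9042
Sum = 6.405
df = 2. Since 6.405 > 4.605, we reject H₀.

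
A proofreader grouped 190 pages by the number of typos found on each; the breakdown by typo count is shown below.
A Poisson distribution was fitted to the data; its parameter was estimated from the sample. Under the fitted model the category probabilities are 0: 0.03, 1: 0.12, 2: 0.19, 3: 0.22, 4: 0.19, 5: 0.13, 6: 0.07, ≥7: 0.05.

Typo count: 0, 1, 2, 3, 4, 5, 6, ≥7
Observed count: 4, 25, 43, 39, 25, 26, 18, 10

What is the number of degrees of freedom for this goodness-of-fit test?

There are k = 8 categories and 1 parameter estimated from the data, so df = 8 − 1 − 1 = 6.

6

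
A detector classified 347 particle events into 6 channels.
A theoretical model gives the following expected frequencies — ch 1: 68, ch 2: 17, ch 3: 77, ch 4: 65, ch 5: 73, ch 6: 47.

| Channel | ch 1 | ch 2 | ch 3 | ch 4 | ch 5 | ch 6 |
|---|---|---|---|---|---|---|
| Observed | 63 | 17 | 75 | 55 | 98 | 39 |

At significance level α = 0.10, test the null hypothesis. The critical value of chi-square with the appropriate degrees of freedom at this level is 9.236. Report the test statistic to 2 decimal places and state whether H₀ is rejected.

11.88; reject

χ² = (63−68)²/68 + (17−17)²/17 + (75−77)²/77 + (55−65)²/65 + (98−73)²/73 + (39−47)²/47
   = 0.368 + 0.000 + 0.052 + 1.538 + 8.562 + 1.362
Sum = 11.88
df = 5. Since 11.88 > 9.236, we reject H₀.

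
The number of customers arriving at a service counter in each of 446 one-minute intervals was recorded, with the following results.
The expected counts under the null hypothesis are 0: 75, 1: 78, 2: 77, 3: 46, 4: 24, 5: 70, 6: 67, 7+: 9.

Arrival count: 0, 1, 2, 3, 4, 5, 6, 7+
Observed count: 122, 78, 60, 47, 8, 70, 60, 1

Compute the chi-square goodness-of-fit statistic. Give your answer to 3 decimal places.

51.737

0: (122 − 75)²/75 = 2209/75 = 29.4533
1: (78 − 78)²/78 = 0/78 = 0.0000
2: (60 − 77)²/77 = 289/77 = 3.7532
3: (47 − 46)²/46 = 1/46 = 0.0217
4: (8 − 24)²/24 = 256/24 = 10.6667
5: (70 − 70)²/70 = 0/70 = 0.0000
6: (60 − 67)²/67 = 49/67 = 0.7313
7+: (1 − 9)²/9 = 64/9 = 7.1111
Sum = 51.737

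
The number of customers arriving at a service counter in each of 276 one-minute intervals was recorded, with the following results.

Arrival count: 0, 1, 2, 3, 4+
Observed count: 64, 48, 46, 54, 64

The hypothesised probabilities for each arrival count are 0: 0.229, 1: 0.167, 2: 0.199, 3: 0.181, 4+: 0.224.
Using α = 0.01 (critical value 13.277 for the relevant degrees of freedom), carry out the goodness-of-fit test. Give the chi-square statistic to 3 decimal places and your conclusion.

1.943; do not reject

Expected counts E_i = n·p_i: 276×0.229 = 63.204, 276×0.167 = 46.092, 276×0.199 = 54.924, 276×0.181 = 49.956, 276×0.224 = 61.824.
0: (64 − 63.204)²/63.204 = 0.633616/63.204 = 0.0100
1: (48 − 46.092)²/46.092 = 3.640464/46.092 = 0.0790
2: (46 − 54.924)²/54.924 = 79.637776/54.924 = 1.4500
3: (54 − 49.956)²/49.956 = 16.353936/49.956 = 0.3274
4+: (64 − 61.824)²/61.824 = 4.734976/61.824 = 0.0766
Sum = 1.943
df = 4. Since 1.943 < 13.277, we do not reject H₀.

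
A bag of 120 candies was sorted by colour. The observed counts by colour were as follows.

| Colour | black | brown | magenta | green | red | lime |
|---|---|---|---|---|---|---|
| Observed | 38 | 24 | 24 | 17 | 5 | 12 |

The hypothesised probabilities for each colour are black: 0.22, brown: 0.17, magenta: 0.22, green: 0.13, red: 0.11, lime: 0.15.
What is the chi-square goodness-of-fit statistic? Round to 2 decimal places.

13.17

Expected counts E_i = n·p_i: 120×0.22 = 26.4, 120×0.17 = 20.4, 120×0.22 = 26.4, 120×0.13 = 15.6, 120×0.11 = 13.2, 120×0.15 = 18.
χ² = (38−26.4)²/26.4 + (24−20.4)²/20.4 + (24−26.4)²/26.4 + (17−15.6)²/15.6 + (5−13.2)²/13.2 + (12−18)²/18
   = 5.097 + 0.635 + 0.218 + 0.126 + 5.094 + 2.000
Sum = 13.17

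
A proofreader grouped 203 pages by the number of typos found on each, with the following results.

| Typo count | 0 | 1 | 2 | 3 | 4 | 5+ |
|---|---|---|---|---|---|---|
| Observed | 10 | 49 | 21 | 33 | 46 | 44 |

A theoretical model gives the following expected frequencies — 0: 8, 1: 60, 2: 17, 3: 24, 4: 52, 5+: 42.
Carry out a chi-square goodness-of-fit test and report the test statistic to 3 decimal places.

χ² = (10−8)²/8 + (49−60)²/60 + (21−17)²/17 + (33−24)²/24 + (46−52)²/52 + (44−42)²/42
   = 0.5000 + 2.0167 + 0.9412 + 3.3750 + 0.6923 + 0.0952
Sum = 7.620

7.620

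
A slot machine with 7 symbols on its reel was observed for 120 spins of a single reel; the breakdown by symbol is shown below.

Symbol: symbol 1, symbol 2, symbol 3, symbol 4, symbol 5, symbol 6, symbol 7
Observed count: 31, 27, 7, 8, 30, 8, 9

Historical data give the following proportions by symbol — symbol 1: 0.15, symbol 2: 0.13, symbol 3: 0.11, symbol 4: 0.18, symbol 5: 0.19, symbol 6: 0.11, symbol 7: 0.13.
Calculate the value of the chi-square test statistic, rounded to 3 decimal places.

36.309

Expected counts E_i = n·p_i: 120×0.15 = 18, 120×0.13 = 15.6, 120×0.11 = 13.2, 120×0.18 = 21.6, 120×0.19 = 22.8, 120×0.11 = 13.2, 120×0.13 = 15.6.
symbol 1: (31 − 18)²/18 = 169/18 = 9.3889
symbol 2: (27 − 15.6)²/15.6 = 129.96/15.6 = 8.3308
symbol 3: (7 − 13.2)²/13.2 = 38.44/13.2 = 2.9121
symbol 4: (8 − 21.6)²/21.6 = 184.96/21.6 = 8.5630
symbol 5: (30 − 22.8)²/22.8 = 51.84/22.8 = 2.2737
symbol 6: (8 − 13.2)²/13.2 = 27.04/13.2 = 2.0485
symbol 7: (9 − 15.6)²/15.6 = 43.56/15.6 = 2.7923
Sum = 36.309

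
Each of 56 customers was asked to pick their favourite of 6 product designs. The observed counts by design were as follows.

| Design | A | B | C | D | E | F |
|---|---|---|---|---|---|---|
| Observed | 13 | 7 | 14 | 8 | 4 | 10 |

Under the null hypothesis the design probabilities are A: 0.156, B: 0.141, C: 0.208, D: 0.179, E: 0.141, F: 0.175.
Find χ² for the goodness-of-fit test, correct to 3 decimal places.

4.993

Expected counts E_i = n·p_i: 56×0.156 = 8.736, 56×0.141 = 7.896, 56×0.208 = 11.648, 56×0.179 = 10.024, 56×0.141 = 7.896, 56×0.175 = 9.8.
A: (13 − 8.736)²/8.736 = 18.181696/8.736 = 2.0812
B: (7 − 7.896)²/7.896 = 0.802816/7.896 = 0.1017
C: (14 − 11.648)²/11.648 = 5.531904/11.648 = 0.4749
D: (8 − 10.024)²/10.024 = 4.096576/10.024 = 0.4087
E: (4 − 7.896)²/7.896 = 15.178816/7.896 = 1.9223
F: (10 − 9.8)²/9.8 = 0.04/9.8 = 0.0041
Sum = 4.993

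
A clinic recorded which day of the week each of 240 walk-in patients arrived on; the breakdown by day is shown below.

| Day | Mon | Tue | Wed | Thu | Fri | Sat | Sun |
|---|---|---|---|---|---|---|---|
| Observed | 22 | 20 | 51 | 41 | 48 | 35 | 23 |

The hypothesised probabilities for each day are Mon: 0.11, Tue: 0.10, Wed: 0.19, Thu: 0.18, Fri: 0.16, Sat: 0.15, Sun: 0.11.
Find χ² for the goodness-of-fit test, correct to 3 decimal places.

5.017

Expected counts E_i = n·p_i: 240×0.11 = 26.4, 240×0.10 = 24, 240×0.19 = 45.6, 240×0.18 = 43.2, 240×0.16 = 38.4, 240×0.15 = 36, 240×0.11 = 26.4.
χ² = (22−26.4)²/26.4 + (20−24)²/24 + (51−45.6)²/45.6 + (41−43.2)²/43.2 + (48−38.4)²/38.4 + (35−36)²/36 + (23−26.4)²/26.4
   = 0.7333 + 0.6667 + 0.6395 + 0.1120 + 2.4000 + 0.0278 + 0.4379
Sum = 5.017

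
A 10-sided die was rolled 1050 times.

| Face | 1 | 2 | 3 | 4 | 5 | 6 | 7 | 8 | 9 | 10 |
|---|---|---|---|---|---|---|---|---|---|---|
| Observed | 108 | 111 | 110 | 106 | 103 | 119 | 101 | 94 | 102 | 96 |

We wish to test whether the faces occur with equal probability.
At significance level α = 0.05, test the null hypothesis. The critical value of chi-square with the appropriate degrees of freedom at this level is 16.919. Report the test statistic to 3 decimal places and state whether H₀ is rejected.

4.743; do not reject

Expected count for each of the 10 categories: 1050/10 = 105.
cat         O        E   (O−E)²/E
1         108      105     0.0857
2         111      105     0.3429
3         110      105     0.2381
4         106      105     0.0095
5         103      105     0.0381
6         119      105     1.8667
7         101      105     0.1524
8          94      105     1.1524
9         102      105     0.0857
10         96      105     0.7714
Sum = 4.743
df = 9. Since 4.743 < 16.919, we do not reject H₀.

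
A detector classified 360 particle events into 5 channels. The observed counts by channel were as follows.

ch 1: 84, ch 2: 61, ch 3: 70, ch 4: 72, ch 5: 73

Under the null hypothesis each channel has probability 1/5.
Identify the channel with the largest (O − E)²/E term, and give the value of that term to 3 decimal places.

Under H₀ each category has probability 1/5, so each expected count is 360/5 = 72.
cat         O        E   (O−E)²/E
ch 1       84       72     2.0000
ch 2       61       72     1.6806
ch 3       70       72     0.0556
ch 4       72       72     0.0000
ch 5       73       72     0.0139
The largest term is for ch 1: 2.000.

ch 1, 2.000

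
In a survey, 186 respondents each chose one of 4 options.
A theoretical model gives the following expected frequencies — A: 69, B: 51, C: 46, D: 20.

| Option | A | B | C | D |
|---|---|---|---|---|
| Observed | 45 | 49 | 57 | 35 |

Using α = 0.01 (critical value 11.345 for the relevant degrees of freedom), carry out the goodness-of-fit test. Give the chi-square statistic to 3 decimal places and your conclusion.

22.307; reject

cat         O        E   (O−E)²/E
A          45       69     8.3478
B          49       51     0.0784
C          57       46     2.6304
D          35       20    11.2500
Sum = 22.307
df = 3. Since 22.307 > 11.345, we reject H₀.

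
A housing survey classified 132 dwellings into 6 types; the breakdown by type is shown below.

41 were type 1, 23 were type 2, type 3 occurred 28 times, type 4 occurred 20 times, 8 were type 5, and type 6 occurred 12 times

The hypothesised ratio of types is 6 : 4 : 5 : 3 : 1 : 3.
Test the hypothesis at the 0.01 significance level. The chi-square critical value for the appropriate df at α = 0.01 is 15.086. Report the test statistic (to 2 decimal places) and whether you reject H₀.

Ratio total = 22. Expected counts: 132×6/22 = 36, 132×4/22 = 24, 132×5/22 = 30, 132×3/22 = 18, 132×1/22 = 6, 132×3/22 = 18.
χ² = (41−36)²/36 + (23−24)²/24 + (28−30)²/30 + (20−18)²/18 + (8−6)²/6 + (12−18)²/18
   = 0.694 + 0.042 + 0.133 + 0.222 + 0.667 + 2.000
Sum = 3.76
df = 5. Since 3.76 < 15.086, we do not reject H₀.

3.76; do not reject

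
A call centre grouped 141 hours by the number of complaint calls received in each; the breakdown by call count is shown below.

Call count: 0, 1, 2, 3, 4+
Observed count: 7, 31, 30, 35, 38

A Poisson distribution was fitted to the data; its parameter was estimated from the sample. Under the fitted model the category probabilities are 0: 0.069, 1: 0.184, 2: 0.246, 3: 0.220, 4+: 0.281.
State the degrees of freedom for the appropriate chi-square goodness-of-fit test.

There are k = 5 categories and 1 parameter estimated from the data, so df = 5 − 1 − 1 = 3.

3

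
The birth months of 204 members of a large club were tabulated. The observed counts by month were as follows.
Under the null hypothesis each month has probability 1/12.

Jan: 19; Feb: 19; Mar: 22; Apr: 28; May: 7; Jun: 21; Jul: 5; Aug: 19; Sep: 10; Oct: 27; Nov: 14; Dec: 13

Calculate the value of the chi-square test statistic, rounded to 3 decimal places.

34.824

Expected count for each of the 12 categories: 204/12 = 17.
Jan: (19 − 17)²/17 = 4/17 = 0.2353
Feb: (19 − 17)²/17 = 4/17 = 0.2353
Mar: (22 − 17)²/17 = 25/17 = 1.4706
Apr: (28 − 17)²/17 = 121/17 = 7.1176
May: (7 − 17)²/17 = 100/17 = 5.8824
Jun: (21 − 17)²/17 = 16/17 = 0.9412
Jul: (5 − 17)²/17 = 144/17 = 8.4706
Aug: (19 − 17)²/17 = 4/17 = 0.2353
Sep: (10 − 17)²/17 = 49/17 = 2.8824
Oct: (27 − 17)²/17 = 100/17 = 5.8824
Nov: (14 − 17)²/17 = 9/17 = 0.5294
Dec: (13 − 17)²/17 = 16/17 = 0.9412
Sum = 34.824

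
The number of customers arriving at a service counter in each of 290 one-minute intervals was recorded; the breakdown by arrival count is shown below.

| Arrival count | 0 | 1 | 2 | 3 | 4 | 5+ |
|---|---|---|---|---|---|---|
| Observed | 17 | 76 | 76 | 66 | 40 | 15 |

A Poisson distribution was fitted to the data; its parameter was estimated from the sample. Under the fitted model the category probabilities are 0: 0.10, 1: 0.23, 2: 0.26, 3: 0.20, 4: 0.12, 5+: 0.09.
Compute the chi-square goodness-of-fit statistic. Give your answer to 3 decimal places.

12.868

Expected counts E_i = n·p_i: 290×0.10 = 29, 290×0.23 = 66.7, 290×0.26 = 75.4, 290×0.20 = 58, 290×0.12 = 34.8, 290×0.09 = 26.1.
χ² = (17−29)²/29 + (76−66.7)²/66.7 + (76−75.4)²/75.4 + (66−58)²/58 + (40−34.8)²/34.8 + (15−26.1)²/26.1
   = 4.9655 + 1.2967 + 0.0048 + 1.1034 + 0.7770 + 4.7207
Sum = 12.868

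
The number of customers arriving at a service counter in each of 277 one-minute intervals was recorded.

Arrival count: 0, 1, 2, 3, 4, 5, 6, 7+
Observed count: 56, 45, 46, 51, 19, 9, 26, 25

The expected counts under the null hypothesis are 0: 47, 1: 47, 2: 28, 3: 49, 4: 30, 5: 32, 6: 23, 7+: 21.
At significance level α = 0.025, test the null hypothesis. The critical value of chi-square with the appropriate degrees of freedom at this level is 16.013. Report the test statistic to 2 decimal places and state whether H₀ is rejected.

35.18; reject

cat         O        E   (O−E)²/E
0          56       47      1.723
1          45       47      0.085
2          46       28     11.571
3          51       49      0.082
4          19       30      4.033
5           9       32     16.531
6          26       23      0.391
7+         25       21      0.762
Sum = 35.18
df = 7. Since 35.18 > 16.013, we reject H₀.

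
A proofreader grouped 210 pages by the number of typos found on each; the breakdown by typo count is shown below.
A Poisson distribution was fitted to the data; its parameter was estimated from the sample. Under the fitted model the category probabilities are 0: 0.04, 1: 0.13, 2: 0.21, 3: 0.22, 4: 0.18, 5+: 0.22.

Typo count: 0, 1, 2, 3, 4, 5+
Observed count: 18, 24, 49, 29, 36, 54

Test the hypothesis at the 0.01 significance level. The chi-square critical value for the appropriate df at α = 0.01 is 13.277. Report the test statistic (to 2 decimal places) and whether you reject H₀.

19.72; reject

Expected counts E_i = n·p_i: 210×0.04 = 8.4, 210×0.13 = 27.3, 210×0.21 = 44.1, 210×0.22 = 46.2, 210×0.18 = 37.8, 210×0.22 = 46.2.
χ² = (18−8.4)²/8.4 + (24−27.3)²/27.3 + (49−44.1)²/44.1 + (29−46.2)²/46.2 + (36−37.8)²/37.8 + (54−46.2)²/46.2
   = 10.971 + 0.399 + 0.544 + 6.403 + 0.086 + 1.317
Sum = 19.72
df = 4. Since 19.72 > 13.277, we reject H₀.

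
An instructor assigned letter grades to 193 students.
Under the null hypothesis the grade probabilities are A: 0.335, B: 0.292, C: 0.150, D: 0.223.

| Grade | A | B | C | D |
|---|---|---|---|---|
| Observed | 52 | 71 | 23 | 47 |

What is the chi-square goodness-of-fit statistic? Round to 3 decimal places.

Expected counts E_i = n·p_i: 193×0.335 = 64.655, 193×0.292 = 56.356, 193×0.150 = 28.95, 193×0.223 = 43.039.
A: (52 − 64.655)²/64.655 = 160.149025/64.655 = 2.4770
B: (71 − 56.356)²/56.356 = 214.446736/56.356 = 3.8052
C: (23 − 28.95)²/28.95 = 35.4025/28.95 = 1.2229
D: (47 − 43.039)²/43.039 = 15.689521/43.039 = 0.3645
Sum = 7.870

7.870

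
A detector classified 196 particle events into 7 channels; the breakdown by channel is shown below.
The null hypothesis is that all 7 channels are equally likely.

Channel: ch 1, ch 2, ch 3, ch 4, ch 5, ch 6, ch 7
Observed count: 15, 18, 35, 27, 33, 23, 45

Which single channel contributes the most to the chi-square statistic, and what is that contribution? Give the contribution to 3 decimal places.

ch 7, 10.321

Under H₀ each category has probability 1/7, so each expected count is 196/7 = 28.
ch 1: (15 − 28)²/28 = 169/28 = 6.0357
ch 2: (18 − 28)²/28 = 100/28 = 3.5714
ch 3: (35 − 28)²/28 = 49/28 = 1.7500
ch 4: (27 − 28)²/28 = 1/28 = 0.0357
ch 5: (33 − 28)²/28 = 25/28 = 0.8929
ch 6: (23 − 28)²/28 = 25/28 = 0.8929
ch 7: (45 − 28)²/28 = 289/28 = 10.3214
The largest term is for ch 7: 10.321.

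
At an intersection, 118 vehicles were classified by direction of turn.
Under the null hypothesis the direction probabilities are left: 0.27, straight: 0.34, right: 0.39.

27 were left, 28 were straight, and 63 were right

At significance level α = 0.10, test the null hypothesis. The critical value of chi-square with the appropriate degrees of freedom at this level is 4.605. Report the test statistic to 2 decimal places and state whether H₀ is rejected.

10.67; reject

Expected counts E_i = n·p_i: 118×0.27 = 31.86, 118×0.34 = 40.12, 118×0.39 = 46.02.
cat           O        E   (O−E)²/E
left         27    31.86      0.741
straight     28    40.12      3.661
right        63    46.02      6.265
Sum = 10.67
df = 2. Since 10.67 > 4.605, we reject H₀.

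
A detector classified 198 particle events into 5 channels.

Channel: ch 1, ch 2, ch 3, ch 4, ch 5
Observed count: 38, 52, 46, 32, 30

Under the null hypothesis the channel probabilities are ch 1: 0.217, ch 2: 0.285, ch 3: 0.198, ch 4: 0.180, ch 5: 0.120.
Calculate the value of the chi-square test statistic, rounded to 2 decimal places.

4.11

Expected counts E_i = n·p_i: 198×0.217 = 42.966, 198×0.285 = 56.43, 198×0.198 = 39.204, 198×0.180 = 35.64, 198×0.120 = 23.76.
ch 1: (38 − 42.966)²/42.966 = 24.661156/42.966 = 0.574
ch 2: (52 − 56.43)²/56.43 = 19.6249/56.43 = 0.348
ch 3: (46 − 39.204)²/39.204 = 46.185616/39.204 = 1.178
ch 4: (32 − 35.64)²/35.64 = 13.2496/35.64 = 0.372
ch 5: (30 − 23.76)²/23.76 = 38.9376/23.76 = 1.639
Sum = 4.11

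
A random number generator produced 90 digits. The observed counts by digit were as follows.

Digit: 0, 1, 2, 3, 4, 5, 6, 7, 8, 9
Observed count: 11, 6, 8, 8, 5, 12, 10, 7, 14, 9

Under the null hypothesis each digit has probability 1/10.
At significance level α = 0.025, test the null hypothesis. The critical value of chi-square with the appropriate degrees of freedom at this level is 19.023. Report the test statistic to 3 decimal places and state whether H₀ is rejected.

Expected count for each of the 10 categories: 90/10 = 9.
cat         O        E   (O−E)²/E
0          11        9     0.4444
1           6        9     1.0000
2           8        9     0.1111
3           8        9     0.1111
4           5        9     1.7778
5          12        9     1.0000
6          10        9     0.1111
7           7        9     0.4444
8          14        9     2.7778
9           9        9     0.0000
Sum = 7.778
df = 9. Since 7.778 < 19.023, we do not reject H₀.

7.778; do not reject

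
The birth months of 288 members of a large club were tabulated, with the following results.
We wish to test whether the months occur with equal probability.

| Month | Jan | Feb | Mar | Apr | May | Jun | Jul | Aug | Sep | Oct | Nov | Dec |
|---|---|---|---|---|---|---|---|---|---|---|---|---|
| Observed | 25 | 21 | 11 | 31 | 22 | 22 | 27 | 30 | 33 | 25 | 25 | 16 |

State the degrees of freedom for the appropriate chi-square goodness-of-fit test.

There are k = 12 categories and no parameters were estimated from the data, so df = 12 − 1 = 11.

11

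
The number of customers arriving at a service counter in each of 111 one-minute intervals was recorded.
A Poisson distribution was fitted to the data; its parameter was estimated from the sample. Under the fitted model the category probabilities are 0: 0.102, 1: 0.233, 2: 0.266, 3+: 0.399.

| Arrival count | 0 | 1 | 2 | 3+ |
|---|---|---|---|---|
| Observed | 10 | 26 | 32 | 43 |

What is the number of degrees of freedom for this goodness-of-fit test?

There are k = 4 categories and 1 parameter estimated from the data, so df = 4 − 1 − 1 = 2.

2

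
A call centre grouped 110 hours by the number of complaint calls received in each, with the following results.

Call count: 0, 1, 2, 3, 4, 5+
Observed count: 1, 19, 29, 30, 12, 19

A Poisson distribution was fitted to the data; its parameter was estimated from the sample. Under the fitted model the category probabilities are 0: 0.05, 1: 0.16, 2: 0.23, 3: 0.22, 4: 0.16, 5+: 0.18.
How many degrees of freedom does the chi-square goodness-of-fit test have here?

4

There are k = 6 categories and 1 parameter estimated from the data, so df = 6 − 1 − 1 = 4.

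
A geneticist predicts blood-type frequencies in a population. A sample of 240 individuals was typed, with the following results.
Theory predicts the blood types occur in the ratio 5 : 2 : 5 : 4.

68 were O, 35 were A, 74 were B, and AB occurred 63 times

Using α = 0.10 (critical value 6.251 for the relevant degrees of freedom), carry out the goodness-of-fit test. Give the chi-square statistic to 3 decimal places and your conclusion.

Ratio total = 16. Expected counts: 240×5/16 = 75, 240×2/16 = 30, 240×5/16 = 75, 240×4/16 = 60.
O: (68 − 75)²/75 = 49/75 = 0.6533
A: (35 − 30)²/30 = 25/30 = 0.8333
B: (74 − 75)²/75 = 1/75 = 0.0133
AB: (63 − 60)²/60 = 9/60 = 0.1500
Sum = 1.650
df = 3. Since 1.650 < 6.251, we do not reject H₀.

1.650; do not reject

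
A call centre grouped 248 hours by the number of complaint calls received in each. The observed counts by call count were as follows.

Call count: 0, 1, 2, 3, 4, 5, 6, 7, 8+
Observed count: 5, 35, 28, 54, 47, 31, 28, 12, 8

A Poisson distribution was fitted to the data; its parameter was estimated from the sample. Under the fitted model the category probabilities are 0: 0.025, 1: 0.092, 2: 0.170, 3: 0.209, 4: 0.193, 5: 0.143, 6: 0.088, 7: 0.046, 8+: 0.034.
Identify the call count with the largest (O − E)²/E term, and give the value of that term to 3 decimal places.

1, 6.506

Expected counts E_i = n·p_i: 248×0.025 = 6.2, 248×0.092 = 22.816, 248×0.170 = 42.16, 248×0.209 = 51.832, 248×0.193 = 47.864, 248×0.143 = 35.464, 248×0.088 = 21.824, 248×0.046 = 11.408, 248×0.034 = 8.432.
cat         O        E   (O−E)²/E
0           5      6.2     0.2323
1          35   22.816     6.5064
2          28    42.16     4.7558
3          54   51.832     0.0907
4          47   47.864     0.0156
5          31   35.464     0.5619
6          28   21.824     1.7478
7          12   11.408     0.0307
8+          8    8.432     0.0221
The largest term is for 1: 6.506.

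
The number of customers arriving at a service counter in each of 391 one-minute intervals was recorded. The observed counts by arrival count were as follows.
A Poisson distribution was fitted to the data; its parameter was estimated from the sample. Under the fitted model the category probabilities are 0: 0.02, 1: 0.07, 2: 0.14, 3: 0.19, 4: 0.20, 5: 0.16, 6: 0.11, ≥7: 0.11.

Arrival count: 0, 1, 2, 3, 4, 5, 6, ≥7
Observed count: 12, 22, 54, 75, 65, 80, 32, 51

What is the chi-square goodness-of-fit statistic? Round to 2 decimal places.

Expected counts E_i = n·p_i: 391×0.02 = 7.82, 391×0.07 = 27.37, 391×0.14 = 54.74, 391×0.19 = 74.29, 391×0.20 = 78.2, 391×0.16 = 62.56, 391×0.11 = 43.01, 391×0.11 = 43.01.
cat         O        E   (O−E)²/E
0          12     7.82      2.234
1          22    27.37      1.054
2          54    54.74      0.010
3          75    74.29      0.007
4          65     78.2      2.228
5          80    62.56      4.862
6          32    43.01      2.818
≥7         51    43.01      1.484
Sum = 14.70

14.70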